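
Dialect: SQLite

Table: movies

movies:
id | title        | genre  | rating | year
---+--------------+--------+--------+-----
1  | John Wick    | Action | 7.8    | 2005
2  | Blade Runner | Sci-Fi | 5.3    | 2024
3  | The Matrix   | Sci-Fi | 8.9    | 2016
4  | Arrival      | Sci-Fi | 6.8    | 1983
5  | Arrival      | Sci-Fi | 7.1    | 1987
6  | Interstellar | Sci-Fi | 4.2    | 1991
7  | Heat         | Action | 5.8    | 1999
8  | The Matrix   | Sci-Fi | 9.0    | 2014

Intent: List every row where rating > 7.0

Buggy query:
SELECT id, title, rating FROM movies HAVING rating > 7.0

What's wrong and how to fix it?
Bug: This is a non-aggregate query (no GROUP BY, no aggregates), so in SQLite the HAVING clause is invalid here; a row-level condition belongs in WHERE

Fix: Use WHERE for row-level filtering

Corrected query:
SELECT id, title, rating FROM movies WHERE rating > 7.0

Result:
id | title      | rating
---+------------+-------
1  | John Wick  | 7.8   
3  | The Matrix | 8.9   
5  | Arrival    | 7.1   
8  | The Matrix | 9     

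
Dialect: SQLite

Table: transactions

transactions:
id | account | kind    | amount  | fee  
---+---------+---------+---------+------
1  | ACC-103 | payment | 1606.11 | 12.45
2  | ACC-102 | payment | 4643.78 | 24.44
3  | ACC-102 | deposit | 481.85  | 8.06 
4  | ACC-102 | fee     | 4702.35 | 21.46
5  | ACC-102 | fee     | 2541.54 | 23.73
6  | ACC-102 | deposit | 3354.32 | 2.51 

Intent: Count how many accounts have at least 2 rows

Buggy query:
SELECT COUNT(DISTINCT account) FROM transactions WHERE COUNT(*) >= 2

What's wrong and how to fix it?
Bug: WHERE filters individual rows, not groups, so a group-level COUNT is invalid there

Fix: Use a subquery that GROUPs and filters with HAVING, then count its rows

Corrected query:
SELECT COUNT(*) FROM (SELECT account FROM transactions GROUP BY account HAVING COUNT(*) >= 2)

Result:
COUNT(*)
--------
1       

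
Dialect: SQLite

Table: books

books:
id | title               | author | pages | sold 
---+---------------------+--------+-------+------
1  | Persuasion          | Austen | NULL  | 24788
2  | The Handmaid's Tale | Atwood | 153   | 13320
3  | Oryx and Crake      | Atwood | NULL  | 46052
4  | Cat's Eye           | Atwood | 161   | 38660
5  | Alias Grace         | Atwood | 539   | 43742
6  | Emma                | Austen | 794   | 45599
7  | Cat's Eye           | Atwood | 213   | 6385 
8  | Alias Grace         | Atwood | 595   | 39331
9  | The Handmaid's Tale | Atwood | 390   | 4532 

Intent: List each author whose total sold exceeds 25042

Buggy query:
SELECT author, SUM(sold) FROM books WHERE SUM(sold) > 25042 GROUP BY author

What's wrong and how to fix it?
Bug: Aggregate functions cannot appear in a WHERE clause

Fix: Use HAVING (which filters groups after aggregation) instead of WHERE

Corrected query:
SELECT author, SUM(sold) FROM books GROUP BY author HAVING SUM(sold) > 25042

Result:
author | SUM(sold)
-------+----------
Atwood | 192022   
Austen | 70387    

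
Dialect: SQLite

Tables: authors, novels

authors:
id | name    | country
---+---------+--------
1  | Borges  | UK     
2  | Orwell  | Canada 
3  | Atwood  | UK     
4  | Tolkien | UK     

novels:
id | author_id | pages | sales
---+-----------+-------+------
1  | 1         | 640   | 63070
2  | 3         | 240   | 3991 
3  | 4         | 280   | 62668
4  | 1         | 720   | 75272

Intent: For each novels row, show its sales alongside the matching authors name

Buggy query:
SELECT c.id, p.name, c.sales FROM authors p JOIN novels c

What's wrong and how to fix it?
Bug: Missing join condition: each novels row is matched to all authors rows instead of just its own

Fix: Specify the join condition linking the foreign key to the parent id

Corrected query:
SELECT c.id, p.name, c.sales FROM authors p JOIN novels c ON c.author_id = p.id

Result:
id | name    | sales
---+---------+------
1  | Borges  | 63070
2  | Atwood  | 3991 
3  | Tolkien | 62668
4  | Borges  | 75272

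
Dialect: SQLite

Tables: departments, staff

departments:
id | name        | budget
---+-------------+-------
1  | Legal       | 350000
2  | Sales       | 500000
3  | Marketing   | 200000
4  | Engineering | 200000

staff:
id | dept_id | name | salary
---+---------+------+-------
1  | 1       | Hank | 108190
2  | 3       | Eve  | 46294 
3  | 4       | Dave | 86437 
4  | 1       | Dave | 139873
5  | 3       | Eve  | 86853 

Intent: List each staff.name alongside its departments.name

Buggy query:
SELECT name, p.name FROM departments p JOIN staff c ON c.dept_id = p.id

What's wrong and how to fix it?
Bug: Both tables have a 'name' column; the unqualified reference is ambiguous

Fix: Prefix ambiguous columns with the table alias

Corrected query:
SELECT c.name, p.name FROM departments p JOIN staff c ON c.dept_id = p.id

Result:
name | name       
-----+------------
Hank | Legal      
Eve  | Marketing  
Dave | Engineering
Dave | Legal      
Eve  | Marketing  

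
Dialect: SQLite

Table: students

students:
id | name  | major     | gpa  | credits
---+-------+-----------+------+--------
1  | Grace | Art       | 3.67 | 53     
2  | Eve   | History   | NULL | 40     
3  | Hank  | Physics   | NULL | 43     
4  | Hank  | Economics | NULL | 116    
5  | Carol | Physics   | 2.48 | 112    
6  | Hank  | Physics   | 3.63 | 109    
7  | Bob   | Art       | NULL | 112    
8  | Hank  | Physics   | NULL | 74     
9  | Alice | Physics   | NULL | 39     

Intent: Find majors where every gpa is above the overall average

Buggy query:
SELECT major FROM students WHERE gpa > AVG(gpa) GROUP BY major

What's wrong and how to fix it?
Bug: WHERE evaluates per row before aggregation, so AVG() is unavailable

Fix: Compute the overall average in a scalar subquery and compare each group's MIN against it in HAVING

Corrected query:
SELECT major FROM students GROUP BY major HAVING MIN(gpa) > (SELECT AVG(gpa) FROM students)

Result:
major
-----
Art  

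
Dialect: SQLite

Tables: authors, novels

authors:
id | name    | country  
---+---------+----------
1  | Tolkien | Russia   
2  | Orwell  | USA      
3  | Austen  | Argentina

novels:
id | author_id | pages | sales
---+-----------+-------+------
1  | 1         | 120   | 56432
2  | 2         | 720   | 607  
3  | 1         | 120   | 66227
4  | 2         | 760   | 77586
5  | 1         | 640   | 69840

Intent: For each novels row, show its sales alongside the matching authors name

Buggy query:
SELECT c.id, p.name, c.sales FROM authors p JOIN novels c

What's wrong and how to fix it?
Bug: JOIN with no ON clause produces a cartesian product; every novels row pairs with every authors row

Fix: Add ON c.author_id = p.id to the JOIN

Corrected query:
SELECT c.id, p.name, c.sales FROM authors p JOIN novels c ON c.author_id = p.id

Result:
id | name    | sales
---+---------+------
1  | Tolkien | 56432
2  | Orwell  | 607  
3  | Tolkien | 66227
4  | Orwell  | 77586
5  | Tolkien | 69840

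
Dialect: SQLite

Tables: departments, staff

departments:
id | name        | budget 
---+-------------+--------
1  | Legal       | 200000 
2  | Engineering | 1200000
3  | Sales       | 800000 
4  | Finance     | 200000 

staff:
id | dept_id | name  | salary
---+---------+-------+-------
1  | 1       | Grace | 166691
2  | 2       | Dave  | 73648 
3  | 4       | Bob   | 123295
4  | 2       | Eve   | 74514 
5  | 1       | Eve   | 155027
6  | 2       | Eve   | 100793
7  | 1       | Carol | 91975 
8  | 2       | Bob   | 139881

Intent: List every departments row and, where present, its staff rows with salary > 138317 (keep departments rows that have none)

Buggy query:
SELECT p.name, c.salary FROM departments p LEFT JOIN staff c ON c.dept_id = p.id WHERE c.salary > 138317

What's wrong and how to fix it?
Bug: Filtering c.salary in WHERE discards the NULL rows produced by LEFT JOIN, turning it into an inner join

Fix: Move the right-table condition into the ON clause so unmatched parents are kept

Corrected query:
SELECT p.name, c.salary FROM departments p LEFT JOIN staff c ON c.dept_id = p.id AND c.salary > 138317

Result:
name        | salary
------------+-------
Legal       | 155027
Legal       | 166691
Engineering | 139881
Sales       | NULL  
Finance     | NULL  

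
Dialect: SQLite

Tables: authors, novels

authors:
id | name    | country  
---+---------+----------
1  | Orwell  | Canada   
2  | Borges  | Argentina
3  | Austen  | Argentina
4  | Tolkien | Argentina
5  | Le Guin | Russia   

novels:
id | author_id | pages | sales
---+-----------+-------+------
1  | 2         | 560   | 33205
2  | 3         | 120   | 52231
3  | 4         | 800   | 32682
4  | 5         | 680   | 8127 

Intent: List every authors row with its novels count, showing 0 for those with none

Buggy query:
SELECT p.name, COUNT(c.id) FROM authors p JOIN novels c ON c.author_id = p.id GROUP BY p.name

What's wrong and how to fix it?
Bug: An inner join excludes parents with zero children

Fix: Use LEFT JOIN so parents without children still appear (COUNT(c.id) gives 0)

Corrected query:
SELECT p.name, COUNT(c.id) FROM authors p LEFT JOIN novels c ON c.author_id = p.id GROUP BY p.name

Result:
name    | COUNT(c.id)
--------+------------
Austen  | 1          
Borges  | 1          
Le Guin | 1          
Orwell  | 0          
Tolkien | 1          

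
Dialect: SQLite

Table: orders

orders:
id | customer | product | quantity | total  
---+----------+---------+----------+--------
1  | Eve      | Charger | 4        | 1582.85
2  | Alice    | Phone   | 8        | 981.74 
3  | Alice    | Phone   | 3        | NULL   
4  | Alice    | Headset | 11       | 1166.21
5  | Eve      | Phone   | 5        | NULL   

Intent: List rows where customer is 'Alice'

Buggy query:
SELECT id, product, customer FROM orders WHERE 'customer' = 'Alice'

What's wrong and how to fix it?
Bug: 'customer' in single quotes is a string literal, not the column; the comparison is literal-vs-literal and never true

Fix: Remove the quotes around the column name (or use double quotes for an identifier)

Corrected query:
SELECT id, product, customer FROM orders WHERE customer = 'Alice'

Result:
id | product | customer
---+---------+---------
2  | Phone   | Alice   
3  | Phone   | Alice   
4  | Headset | Alice   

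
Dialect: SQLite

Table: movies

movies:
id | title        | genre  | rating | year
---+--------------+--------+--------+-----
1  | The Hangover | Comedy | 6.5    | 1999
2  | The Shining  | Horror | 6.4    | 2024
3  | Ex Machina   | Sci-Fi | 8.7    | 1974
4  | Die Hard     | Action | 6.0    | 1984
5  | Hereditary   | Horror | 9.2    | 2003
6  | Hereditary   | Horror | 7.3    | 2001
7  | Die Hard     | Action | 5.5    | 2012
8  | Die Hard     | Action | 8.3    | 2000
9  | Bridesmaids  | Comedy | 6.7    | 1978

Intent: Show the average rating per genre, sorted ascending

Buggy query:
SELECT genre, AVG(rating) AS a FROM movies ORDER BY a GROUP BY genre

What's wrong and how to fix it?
Bug: GROUP BY must precede ORDER BY

Fix: Reorder: SELECT … FROM … GROUP BY … ORDER BY …

Corrected query:
SELECT genre, AVG(rating) AS a FROM movies GROUP BY genre ORDER BY a

Result:
genre  | a       
-------+---------
Comedy | 6.6     
Action | 6.6     
Horror | 7.633333
Sci-Fi | 8.7     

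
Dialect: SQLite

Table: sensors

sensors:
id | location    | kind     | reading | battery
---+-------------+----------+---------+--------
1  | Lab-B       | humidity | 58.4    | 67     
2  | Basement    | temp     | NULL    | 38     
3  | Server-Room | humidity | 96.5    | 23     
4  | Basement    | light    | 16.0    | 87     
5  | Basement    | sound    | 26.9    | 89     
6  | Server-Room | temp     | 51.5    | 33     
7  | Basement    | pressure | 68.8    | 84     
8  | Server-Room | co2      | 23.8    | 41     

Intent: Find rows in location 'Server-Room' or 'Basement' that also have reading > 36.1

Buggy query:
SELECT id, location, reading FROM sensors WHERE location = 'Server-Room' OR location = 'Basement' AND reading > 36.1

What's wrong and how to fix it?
Bug: AND binds tighter than OR, so this parses as location = 'Server-Room' OR (location = 'Basement' AND reading > 36.1)

Fix: Add parentheses around the OR so the AND applies to both alternatives

Corrected query:
SELECT id, location, reading FROM sensors WHERE (location = 'Server-Room' OR location = 'Basement') AND reading > 36.1

Result:
id | location    | reading
---+-------------+--------
3  | Server-Room | 96.5   
6  | Server-Room | 51.5   
7  | Basement    | 68.8   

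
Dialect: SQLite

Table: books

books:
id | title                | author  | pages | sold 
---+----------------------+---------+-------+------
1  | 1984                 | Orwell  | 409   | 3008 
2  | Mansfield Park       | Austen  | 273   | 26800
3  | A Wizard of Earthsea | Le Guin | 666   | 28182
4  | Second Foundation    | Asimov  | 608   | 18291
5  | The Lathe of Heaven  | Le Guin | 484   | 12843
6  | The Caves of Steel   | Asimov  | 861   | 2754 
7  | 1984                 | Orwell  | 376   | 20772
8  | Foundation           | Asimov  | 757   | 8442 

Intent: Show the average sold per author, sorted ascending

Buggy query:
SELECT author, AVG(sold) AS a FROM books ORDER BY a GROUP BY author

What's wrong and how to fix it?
Bug: ORDER BY appears before GROUP BY; SQL clause order requires GROUP BY first

Fix: Move ORDER BY to the end, after GROUP BY

Corrected query:
SELECT author, AVG(sold) AS a FROM books GROUP BY author ORDER BY a

Result:
author  | a      
--------+--------
Asimov  | 9829   
Orwell  | 11890  
Le Guin | 20512.5
Austen  | 26800  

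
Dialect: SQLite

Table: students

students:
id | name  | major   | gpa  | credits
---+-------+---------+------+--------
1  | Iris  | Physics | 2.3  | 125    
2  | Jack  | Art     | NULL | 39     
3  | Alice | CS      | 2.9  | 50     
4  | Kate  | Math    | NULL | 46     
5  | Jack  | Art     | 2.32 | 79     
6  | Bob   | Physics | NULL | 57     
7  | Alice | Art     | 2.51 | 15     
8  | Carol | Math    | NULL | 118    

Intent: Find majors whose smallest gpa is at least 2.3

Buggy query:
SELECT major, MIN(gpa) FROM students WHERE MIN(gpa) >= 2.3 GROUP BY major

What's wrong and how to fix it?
Bug: Aggregates like MIN are computed per group after WHERE runs

Fix: Use HAVING for the per-group MIN condition

Corrected query:
SELECT major, MIN(gpa) FROM students GROUP BY major HAVING MIN(gpa) >= 2.3

Result:
major   | MIN(gpa)
--------+---------
Art     | 2.32    
CS      | 2.9     
Physics | 2.3     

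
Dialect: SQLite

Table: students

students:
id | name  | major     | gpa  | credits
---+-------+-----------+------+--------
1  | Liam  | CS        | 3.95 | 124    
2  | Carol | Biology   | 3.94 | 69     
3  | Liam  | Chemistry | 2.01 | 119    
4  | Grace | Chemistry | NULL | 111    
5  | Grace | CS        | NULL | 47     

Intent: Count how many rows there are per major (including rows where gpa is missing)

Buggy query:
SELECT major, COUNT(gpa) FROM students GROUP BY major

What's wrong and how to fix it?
Bug: COUNT(gpa) skips NULLs, so groups with missing gpa are undercounted

Fix: Replace COUNT(gpa) with COUNT(*)

Corrected query:
SELECT major, COUNT(*) FROM students GROUP BY major

Result:
major     | COUNT(*)
----------+---------
Biology   | 1       
CS        | 2       
Chemistry | 2       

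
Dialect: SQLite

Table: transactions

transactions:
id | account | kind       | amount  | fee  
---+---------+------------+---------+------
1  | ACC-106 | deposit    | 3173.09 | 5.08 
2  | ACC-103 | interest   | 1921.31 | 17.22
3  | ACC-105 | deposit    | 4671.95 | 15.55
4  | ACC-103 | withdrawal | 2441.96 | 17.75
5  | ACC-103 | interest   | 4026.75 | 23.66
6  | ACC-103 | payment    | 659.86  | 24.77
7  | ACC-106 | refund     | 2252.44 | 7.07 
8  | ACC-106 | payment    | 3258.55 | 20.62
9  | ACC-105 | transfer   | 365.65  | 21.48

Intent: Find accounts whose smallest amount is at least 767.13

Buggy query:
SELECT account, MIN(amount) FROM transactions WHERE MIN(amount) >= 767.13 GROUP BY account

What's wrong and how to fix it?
Bug: MIN() in WHERE is a misuse of aggregate

Fix: Replace WHERE with HAVING after the GROUP BY

Corrected query:
SELECT account, MIN(amount) FROM transactions GROUP BY account HAVING MIN(amount) >= 767.13

Result:
account | MIN(amount)
--------+------------
ACC-106 | 2252.44    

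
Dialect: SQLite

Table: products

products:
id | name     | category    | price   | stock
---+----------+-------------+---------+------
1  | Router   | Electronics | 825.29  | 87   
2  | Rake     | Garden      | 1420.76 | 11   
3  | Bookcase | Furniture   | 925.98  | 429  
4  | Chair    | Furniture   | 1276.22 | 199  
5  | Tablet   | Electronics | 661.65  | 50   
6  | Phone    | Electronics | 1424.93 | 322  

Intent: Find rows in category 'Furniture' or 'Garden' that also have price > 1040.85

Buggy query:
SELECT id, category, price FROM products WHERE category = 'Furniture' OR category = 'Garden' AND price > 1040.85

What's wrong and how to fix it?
Bug: Without parentheses, AND is evaluated before OR, so the price filter only applies to the 'Garden' branch

Fix: Group the OR with parentheses (or use IN), then AND the threshold

Corrected query:
SELECT id, category, price FROM products WHERE (category = 'Furniture' OR category = 'Garden') AND price > 1040.85

Result:
id | category  | price  
---+-----------+--------
2  | Garden    | 1420.76
4  | Furniture | 1276.22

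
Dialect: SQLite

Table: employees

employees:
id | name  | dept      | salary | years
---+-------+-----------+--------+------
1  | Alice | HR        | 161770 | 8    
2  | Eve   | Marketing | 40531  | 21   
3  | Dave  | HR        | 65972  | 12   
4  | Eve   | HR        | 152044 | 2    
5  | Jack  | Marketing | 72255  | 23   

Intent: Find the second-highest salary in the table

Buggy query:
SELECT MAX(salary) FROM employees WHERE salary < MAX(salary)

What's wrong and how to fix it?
Bug: The inner MAX is an aggregate inside WHERE, which is not allowed

Fix: Compute the overall MAX in a subquery, then take MAX of rows below it

Corrected query:
SELECT MAX(salary) FROM employees WHERE salary < (SELECT MAX(salary) FROM employees)

Result:
MAX(salary)
-----------
152044     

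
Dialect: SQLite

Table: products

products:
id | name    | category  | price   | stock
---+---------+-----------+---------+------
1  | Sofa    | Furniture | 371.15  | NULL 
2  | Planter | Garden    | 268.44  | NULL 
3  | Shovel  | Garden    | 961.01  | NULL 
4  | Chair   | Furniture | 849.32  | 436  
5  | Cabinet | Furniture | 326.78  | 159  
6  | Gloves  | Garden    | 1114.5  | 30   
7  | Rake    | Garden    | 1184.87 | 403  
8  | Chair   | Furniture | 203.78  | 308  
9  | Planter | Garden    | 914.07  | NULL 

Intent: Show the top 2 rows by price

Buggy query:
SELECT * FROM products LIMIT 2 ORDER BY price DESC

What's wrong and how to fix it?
Bug: ORDER BY cannot follow LIMIT; LIMIT is the final clause

Fix: Sort with ORDER BY, then apply LIMIT

Corrected query:
SELECT * FROM products ORDER BY price DESC LIMIT 2

Result:
id | name   | category | price   | stock
---+--------+----------+---------+------
7  | Rake   | Garden   | 1184.87 | 403  
6  | Gloves | Garden   | 1114.5  | 30   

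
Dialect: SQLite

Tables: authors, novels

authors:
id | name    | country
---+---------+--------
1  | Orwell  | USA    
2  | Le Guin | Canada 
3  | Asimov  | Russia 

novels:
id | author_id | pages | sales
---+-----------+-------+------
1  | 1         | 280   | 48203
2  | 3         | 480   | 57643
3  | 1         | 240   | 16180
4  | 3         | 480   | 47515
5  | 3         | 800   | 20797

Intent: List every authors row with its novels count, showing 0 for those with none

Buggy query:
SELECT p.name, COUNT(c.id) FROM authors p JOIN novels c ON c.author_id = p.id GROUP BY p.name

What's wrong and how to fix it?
Bug: INNER JOIN drops authors rows that have no matching novels rows

Fix: Use LEFT JOIN so parents without children still appear (COUNT(c.id) gives 0)

Corrected query:
SELECT p.name, COUNT(c.id) FROM authors p LEFT JOIN novels c ON c.author_id = p.id GROUP BY p.name

Result:
name    | COUNT(c.id)
--------+------------
Asimov  | 3          
Le Guin | 0          
Orwell  | 2          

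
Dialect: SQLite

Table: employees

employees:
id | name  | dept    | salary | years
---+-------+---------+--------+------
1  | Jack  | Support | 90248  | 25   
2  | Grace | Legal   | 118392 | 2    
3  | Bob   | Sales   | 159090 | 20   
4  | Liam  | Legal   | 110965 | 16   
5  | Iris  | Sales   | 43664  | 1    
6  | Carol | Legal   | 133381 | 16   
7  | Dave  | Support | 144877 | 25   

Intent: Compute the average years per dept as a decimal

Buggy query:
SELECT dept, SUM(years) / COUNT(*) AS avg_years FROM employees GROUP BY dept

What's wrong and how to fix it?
Bug: Both operands are integers, so '/' performs integer division and truncates

Fix: Multiply by 1.0 (or CAST to REAL) to force floating-point division

Corrected query:
SELECT dept, SUM(years) * 1.0 / COUNT(*) AS avg_years FROM employees GROUP BY dept

Result:
dept    | avg_years
--------+----------
Legal   | 11.333333
Sales   | 10.5     
Support | 25       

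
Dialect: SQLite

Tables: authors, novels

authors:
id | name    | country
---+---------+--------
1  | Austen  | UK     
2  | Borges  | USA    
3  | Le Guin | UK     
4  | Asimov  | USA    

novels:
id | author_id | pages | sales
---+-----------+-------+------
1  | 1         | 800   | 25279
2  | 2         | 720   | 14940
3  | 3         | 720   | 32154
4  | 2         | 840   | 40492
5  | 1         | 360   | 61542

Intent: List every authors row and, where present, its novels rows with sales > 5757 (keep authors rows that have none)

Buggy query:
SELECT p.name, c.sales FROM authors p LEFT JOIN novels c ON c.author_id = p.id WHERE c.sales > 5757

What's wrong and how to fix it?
Bug: A WHERE condition on the right-hand table after LEFT JOIN drops unmatched parents

Fix: Move the right-table condition into the ON clause so unmatched parents are kept

Corrected query:
SELECT p.name, c.sales FROM authors p LEFT JOIN novels c ON c.author_id = p.id AND c.sales > 5757

Result:
name    | sales
--------+------
Austen  | 25279
Austen  | 61542
Borges  | 14940
Borges  | 40492
Le Guin | 32154
Asimov  | NULL 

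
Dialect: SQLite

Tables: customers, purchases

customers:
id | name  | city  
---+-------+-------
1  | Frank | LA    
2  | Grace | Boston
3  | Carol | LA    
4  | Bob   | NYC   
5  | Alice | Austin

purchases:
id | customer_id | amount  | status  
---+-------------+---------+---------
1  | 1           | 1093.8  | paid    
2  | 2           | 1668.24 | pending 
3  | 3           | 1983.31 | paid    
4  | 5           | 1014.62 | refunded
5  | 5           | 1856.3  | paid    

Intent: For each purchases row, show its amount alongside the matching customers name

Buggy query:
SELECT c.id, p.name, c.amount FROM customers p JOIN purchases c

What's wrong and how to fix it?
Bug: JOIN with no ON clause produces a cartesian product; every purchases row pairs with every customers row

Fix: Specify the join condition linking the foreign key to the parent id

Corrected query:
SELECT c.id, p.name, c.amount FROM customers p JOIN purchases c ON c.customer_id = p.id

Result:
id | name  | amount 
---+-------+--------
1  | Frank | 1093.8 
2  | Grace | 1668.24
3  | Carol | 1983.31
4  | Alice | 1014.62
5  | Alice | 1856.3 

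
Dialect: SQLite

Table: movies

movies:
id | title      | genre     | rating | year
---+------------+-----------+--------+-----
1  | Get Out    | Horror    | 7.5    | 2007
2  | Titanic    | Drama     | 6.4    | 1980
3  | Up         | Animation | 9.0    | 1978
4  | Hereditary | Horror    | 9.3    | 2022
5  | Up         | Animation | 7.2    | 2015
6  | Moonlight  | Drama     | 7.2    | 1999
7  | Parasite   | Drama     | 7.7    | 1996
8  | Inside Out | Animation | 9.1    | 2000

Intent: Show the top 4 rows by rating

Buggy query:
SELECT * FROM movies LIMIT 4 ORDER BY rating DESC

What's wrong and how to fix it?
Bug: LIMIT must come after ORDER BY

Fix: Sort with ORDER BY, then apply LIMIT

Corrected query:
SELECT * FROM movies ORDER BY rating DESC LIMIT 4

Result:
id | title      | genre     | rating | year
---+------------+-----------+--------+-----
4  | Hereditary | Horror    | 9.3    | 2022
8  | Inside Out | Animation | 9.1    | 2000
3  | Up         | Animation | 9      | 1978
7  | Parasite   | Drama     | 7.7    | 1996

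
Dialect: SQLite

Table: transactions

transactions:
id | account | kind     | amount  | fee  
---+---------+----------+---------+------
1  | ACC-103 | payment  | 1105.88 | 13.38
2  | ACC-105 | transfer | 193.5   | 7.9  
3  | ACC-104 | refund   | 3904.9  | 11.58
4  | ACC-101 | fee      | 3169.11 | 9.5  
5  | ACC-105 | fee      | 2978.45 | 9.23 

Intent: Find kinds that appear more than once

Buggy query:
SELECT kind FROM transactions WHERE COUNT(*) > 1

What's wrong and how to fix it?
Bug: WHERE can't reference COUNT(*); aggregates are computed after WHERE

Fix: Group first, then use HAVING for the count condition

Corrected query:
SELECT kind FROM transactions GROUP BY kind HAVING COUNT(*) > 1

Result:
kind
----
fee 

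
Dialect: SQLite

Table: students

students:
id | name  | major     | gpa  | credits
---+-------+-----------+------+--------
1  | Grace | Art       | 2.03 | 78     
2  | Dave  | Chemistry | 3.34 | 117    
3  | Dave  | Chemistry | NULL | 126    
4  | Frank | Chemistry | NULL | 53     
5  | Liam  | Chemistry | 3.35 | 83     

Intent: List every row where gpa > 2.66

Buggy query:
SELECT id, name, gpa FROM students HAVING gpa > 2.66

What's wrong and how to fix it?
Bug: HAVING filters the output of aggregation, but this query has no GROUP BY and no aggregate functions, so SQLite rejects it (HAVING clause on a non-aggregate query); the condition here is per row

Fix: Replace HAVING with WHERE since the condition applies to individual rows

Corrected query:
SELECT id, name, gpa FROM students WHERE gpa > 2.66

Result:
id | name | gpa 
---+------+-----
2  | Dave | 3.34
5  | Liam | 3.35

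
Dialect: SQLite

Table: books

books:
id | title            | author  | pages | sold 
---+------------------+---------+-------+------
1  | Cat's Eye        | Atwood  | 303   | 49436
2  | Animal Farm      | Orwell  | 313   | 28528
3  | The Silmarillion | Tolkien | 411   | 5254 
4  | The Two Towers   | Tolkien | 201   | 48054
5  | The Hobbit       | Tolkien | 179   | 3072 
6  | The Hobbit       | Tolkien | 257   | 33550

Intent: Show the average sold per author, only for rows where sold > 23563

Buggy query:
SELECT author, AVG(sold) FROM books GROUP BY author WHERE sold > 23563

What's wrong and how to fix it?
Bug: Row-level WHERE must come before GROUP BY in the clause order

Fix: Place WHERE between FROM and GROUP BY

Corrected query:
SELECT author, AVG(sold) FROM books WHERE sold > 23563 GROUP BY author

Result:
author  | AVG(sold)
--------+----------
Atwood  | 49436    
Orwell  | 28528    
Tolkien | 40802    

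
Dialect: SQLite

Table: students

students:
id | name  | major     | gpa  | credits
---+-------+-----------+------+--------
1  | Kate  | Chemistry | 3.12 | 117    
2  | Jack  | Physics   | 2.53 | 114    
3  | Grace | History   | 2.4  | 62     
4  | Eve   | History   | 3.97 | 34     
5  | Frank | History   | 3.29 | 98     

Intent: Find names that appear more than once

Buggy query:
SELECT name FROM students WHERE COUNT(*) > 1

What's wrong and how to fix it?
Bug: WHERE can't reference COUNT(*); aggregates are computed after WHERE

Fix: Group first, then use HAVING for the count condition

Corrected query:
SELECT name FROM students GROUP BY name HAVING COUNT(*) > 1

Result:
(no rows)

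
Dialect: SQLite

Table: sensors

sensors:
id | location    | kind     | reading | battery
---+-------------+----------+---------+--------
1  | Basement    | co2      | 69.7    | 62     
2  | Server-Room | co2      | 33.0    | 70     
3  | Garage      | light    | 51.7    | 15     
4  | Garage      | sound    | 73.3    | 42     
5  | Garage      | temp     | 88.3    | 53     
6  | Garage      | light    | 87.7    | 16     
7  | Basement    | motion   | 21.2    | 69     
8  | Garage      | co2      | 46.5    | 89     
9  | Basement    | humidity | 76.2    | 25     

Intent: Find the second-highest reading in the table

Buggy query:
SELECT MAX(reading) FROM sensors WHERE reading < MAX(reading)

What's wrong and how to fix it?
Bug: MAX(reading) on the right of the comparison is an aggregate-in-WHERE error

Fix: Put the inner MAX in a scalar subquery

Corrected query:
SELECT MAX(reading) FROM sensors WHERE reading < (SELECT MAX(reading) FROM sensors)

Result:
MAX(reading)
------------
87.7        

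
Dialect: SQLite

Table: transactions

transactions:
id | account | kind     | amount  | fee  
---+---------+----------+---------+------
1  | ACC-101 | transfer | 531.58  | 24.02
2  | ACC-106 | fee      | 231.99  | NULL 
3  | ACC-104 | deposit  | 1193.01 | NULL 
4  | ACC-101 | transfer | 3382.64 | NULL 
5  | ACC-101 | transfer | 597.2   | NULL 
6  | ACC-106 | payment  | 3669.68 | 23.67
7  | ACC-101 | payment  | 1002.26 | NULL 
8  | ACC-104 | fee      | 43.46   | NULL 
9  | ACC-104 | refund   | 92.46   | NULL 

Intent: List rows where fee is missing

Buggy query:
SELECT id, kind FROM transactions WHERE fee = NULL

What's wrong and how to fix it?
Bug: '= NULL' is always unknown in SQL three-valued logic, so no rows match

Fix: Replace '= NULL' with 'IS NULL'

Corrected query:
SELECT id, kind FROM transactions WHERE fee IS NULL

Result:
id | kind    
---+---------
2  | fee     
3  | deposit 
4  | transfer
5  | transfer
7  | payment 
8  | fee     
9  | refund  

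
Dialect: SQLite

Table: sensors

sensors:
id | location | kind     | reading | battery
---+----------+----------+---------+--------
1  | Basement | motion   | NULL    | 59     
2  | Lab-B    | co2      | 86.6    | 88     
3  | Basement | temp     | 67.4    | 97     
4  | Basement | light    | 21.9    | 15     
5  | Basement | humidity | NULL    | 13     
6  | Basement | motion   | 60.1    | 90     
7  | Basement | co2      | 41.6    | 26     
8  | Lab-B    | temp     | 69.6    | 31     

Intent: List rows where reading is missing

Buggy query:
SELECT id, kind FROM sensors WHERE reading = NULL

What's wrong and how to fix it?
Bug: Comparing to NULL with '=' never matches; NULL = NULL is unknown, not true

Fix: Use IS NULL to test for NULL

Corrected query:
SELECT id, kind FROM sensors WHERE reading IS NULL

Result:
id | kind    
---+---------
1  | motion  
5  | humidity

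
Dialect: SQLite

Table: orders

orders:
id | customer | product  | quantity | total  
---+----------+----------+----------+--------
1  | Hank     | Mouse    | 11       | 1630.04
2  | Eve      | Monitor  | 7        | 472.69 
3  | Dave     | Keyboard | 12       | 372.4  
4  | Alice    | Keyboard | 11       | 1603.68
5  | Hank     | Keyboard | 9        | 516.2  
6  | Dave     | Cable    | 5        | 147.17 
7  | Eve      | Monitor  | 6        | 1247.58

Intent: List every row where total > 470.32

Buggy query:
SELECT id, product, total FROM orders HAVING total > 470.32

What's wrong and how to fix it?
Bug: HAVING filters the output of aggregation, but this query has no GROUP BY and no aggregate functions, so SQLite rejects it (HAVING clause on a non-aggregate query); the condition here is per row

Fix: Replace HAVING with WHERE since the condition applies to individual rows

Corrected query:
SELECT id, product, total FROM orders WHERE total > 470.32

Result:
id | product  | total  
---+----------+--------
1  | Mouse    | 1630.04
2  | Monitor  | 472.69 
4  | Keyboard | 1603.68
5  | Keyboard | 516.2  
7  | Monitor  | 1247.58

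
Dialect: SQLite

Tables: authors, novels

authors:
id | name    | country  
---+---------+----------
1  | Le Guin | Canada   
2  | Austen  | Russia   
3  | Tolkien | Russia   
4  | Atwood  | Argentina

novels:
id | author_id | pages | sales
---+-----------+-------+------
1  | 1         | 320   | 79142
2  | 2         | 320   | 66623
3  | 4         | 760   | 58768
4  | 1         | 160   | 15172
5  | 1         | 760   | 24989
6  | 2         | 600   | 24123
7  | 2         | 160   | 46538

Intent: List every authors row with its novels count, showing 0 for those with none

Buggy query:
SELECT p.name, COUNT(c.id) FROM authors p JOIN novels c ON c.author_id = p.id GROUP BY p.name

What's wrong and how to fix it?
Bug: An inner join excludes parents with zero children

Fix: Use LEFT JOIN so parents without children still appear (COUNT(c.id) gives 0)

Corrected query:
SELECT p.name, COUNT(c.id) FROM authors p LEFT JOIN novels c ON c.author_id = p.id GROUP BY p.name

Result:
name    | COUNT(c.id)
--------+------------
Atwood  | 1          
Austen  | 3          
Le Guin | 3          
Tolkien | 0          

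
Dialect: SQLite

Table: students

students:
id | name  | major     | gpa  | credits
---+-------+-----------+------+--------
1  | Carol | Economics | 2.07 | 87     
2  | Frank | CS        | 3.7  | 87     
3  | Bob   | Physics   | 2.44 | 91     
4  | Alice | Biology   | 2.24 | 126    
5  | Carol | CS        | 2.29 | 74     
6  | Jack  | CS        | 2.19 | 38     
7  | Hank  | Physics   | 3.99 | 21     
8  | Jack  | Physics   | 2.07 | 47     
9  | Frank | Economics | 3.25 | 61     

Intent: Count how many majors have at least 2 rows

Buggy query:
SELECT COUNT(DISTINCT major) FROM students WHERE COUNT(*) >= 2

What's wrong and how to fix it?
Bug: WHERE filters individual rows, not groups, so a group-level COUNT is invalid there

Fix: Use a subquery that GROUPs and filters with HAVING, then count its rows

Corrected query:
SELECT COUNT(*) FROM (SELECT major FROM students GROUP BY major HAVING COUNT(*) >= 2)

Result:
COUNT(*)
--------
3       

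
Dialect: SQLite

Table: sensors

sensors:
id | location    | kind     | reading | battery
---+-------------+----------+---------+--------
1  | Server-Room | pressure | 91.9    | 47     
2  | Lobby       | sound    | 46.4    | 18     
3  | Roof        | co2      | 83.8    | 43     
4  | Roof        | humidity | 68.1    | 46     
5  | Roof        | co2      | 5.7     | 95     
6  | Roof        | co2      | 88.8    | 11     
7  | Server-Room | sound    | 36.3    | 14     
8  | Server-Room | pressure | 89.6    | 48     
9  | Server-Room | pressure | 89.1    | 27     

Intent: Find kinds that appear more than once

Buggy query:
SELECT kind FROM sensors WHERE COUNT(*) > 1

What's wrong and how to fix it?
Bug: WHERE can't reference COUNT(*); aggregates are computed after WHERE

Fix: Group first, then use HAVING for the count condition

Corrected query:
SELECT kind FROM sensors GROUP BY kind HAVING COUNT(*) > 1

Result:
kind    
--------
co2     
pressure
sound   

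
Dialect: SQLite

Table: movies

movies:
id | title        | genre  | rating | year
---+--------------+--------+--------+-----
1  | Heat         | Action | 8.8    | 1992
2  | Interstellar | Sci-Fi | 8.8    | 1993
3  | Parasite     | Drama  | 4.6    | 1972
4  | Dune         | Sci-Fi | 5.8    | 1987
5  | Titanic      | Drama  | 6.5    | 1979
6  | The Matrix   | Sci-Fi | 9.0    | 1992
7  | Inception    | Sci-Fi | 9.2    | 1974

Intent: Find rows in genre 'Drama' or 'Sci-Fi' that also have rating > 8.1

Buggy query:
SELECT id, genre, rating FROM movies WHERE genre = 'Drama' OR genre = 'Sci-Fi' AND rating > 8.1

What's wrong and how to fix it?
Bug: AND binds tighter than OR, so this parses as genre = 'Drama' OR (genre = 'Sci-Fi' AND rating > 8.1)

Fix: Add parentheses around the OR so the AND applies to both alternatives

Corrected query:
SELECT id, genre, rating FROM movies WHERE (genre = 'Drama' OR genre = 'Sci-Fi') AND rating > 8.1

Result:
id | genre  | rating
---+--------+-------
2  | Sci-Fi | 8.8   
6  | Sci-Fi | 9     
7  | Sci-Fi | 9.2   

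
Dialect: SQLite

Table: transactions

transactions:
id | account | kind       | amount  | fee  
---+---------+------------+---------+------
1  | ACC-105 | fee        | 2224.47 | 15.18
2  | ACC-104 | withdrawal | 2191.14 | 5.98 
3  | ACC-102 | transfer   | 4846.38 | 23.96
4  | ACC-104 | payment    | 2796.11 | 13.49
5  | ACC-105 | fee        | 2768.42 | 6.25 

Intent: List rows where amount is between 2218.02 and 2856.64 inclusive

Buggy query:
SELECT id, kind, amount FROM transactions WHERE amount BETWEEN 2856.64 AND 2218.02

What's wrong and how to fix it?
Bug: BETWEEN expects the lower bound first; with 2856.64 AND 2218.02 the range is empty

Fix: Write BETWEEN 2218.02 AND 2856.64

Corrected query:
SELECT id, kind, amount FROM transactions WHERE amount BETWEEN 2218.02 AND 2856.64

Result:
id | kind    | amount 
---+---------+--------
1  | fee     | 2224.47
4  | payment | 2796.11
5  | fee     | 2768.42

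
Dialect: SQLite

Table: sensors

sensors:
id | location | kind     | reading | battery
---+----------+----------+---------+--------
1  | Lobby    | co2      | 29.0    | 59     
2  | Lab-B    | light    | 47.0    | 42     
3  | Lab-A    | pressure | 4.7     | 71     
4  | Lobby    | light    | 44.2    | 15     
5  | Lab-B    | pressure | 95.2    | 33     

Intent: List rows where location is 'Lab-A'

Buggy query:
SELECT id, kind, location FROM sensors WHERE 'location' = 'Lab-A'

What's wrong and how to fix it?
Bug: Single quotes denote string literals in SQL; the column name is being compared as a constant string

Fix: Reference the column as location without single quotes

Corrected query:
SELECT id, kind, location FROM sensors WHERE location = 'Lab-A'

Result:
id | kind     | location
---+----------+---------
3  | pressure | Lab-A   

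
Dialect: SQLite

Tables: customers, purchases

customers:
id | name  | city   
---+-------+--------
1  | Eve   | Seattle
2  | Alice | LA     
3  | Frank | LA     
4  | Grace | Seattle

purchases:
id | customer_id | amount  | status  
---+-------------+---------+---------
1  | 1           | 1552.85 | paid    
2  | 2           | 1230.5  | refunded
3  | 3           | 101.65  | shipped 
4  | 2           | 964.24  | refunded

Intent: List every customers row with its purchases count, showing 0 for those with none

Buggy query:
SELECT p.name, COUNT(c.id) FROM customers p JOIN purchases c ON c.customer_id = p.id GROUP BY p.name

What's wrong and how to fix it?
Bug: INNER JOIN drops customers rows that have no matching purchases rows

Fix: Use LEFT JOIN so parents without children still appear (COUNT(c.id) gives 0)

Corrected query:
SELECT p.name, COUNT(c.id) FROM customers p LEFT JOIN purchases c ON c.customer_id = p.id GROUP BY p.name

Result:
name  | COUNT(c.id)
------+------------
Alice | 2          
Eve   | 1          
Frank | 1          
Grace | 0          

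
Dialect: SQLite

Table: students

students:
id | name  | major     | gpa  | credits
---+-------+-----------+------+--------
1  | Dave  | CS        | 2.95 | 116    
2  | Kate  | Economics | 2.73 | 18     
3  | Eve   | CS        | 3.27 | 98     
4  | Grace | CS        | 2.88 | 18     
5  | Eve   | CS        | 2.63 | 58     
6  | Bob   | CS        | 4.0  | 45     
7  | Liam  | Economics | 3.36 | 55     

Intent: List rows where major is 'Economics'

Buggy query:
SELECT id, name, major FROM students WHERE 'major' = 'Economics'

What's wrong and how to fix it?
Bug: 'major' in single quotes is a string literal, not the column; the comparison is literal-vs-literal and never true

Fix: Remove the quotes around the column name (or use double quotes for an identifier)

Corrected query:
SELECT id, name, major FROM students WHERE major = 'Economics'

Result:
id | name | major    
---+------+----------
2  | Kate | Economics
7  | Liam | Economics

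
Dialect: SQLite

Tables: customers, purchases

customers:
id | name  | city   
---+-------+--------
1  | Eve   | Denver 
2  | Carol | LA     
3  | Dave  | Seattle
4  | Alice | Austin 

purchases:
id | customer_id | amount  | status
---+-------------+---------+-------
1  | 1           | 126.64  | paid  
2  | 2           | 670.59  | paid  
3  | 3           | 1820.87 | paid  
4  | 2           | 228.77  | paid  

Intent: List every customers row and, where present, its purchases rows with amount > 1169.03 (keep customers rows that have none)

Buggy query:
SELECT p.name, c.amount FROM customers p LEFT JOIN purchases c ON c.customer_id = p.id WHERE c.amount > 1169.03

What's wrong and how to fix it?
Bug: Filtering c.amount in WHERE discards the NULL rows produced by LEFT JOIN, turning it into an inner join

Fix: Put 'c.amount > 1169.03' in the JOIN's ON clause instead of WHERE

Corrected query:
SELECT p.name, c.amount FROM customers p LEFT JOIN purchases c ON c.customer_id = p.id AND c.amount > 1169.03

Result:
name  | amount 
------+--------
Eve   | NULL   
Carol | NULL   
Dave  | 1820.87
Alice | NULL   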